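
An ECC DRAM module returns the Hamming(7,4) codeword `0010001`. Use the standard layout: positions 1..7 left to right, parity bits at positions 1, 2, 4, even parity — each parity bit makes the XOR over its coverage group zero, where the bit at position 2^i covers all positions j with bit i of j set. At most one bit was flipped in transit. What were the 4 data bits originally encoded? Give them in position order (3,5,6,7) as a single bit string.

s1: b1⊕b3⊕b5⊕b7 = 0⊕1⊕0⊕1 = 0
s2: b2⊕b3⊕b6⊕b7 = 0⊕1⊕0⊕1 = 0
s4: b4⊕b5⊕b6⊕b7 = 0⊕0⊕0⊕1 = 1
Syndrome (s4...s1) = 100 → position 4.
Flip bit 4: corrected codeword = 0011001
Data bits at positions 3,5,6,7: 1001

1001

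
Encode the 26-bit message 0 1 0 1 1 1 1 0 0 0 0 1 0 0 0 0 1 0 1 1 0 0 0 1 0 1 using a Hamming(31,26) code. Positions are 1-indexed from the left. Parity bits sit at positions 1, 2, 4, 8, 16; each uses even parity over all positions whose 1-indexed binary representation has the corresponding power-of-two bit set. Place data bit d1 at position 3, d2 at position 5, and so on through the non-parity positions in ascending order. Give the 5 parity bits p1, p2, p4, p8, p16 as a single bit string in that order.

Place data bits at non-power-of-two positions: b3=0, b5=1, b6=0, b7=1, b9=1, b10=1, b11=1, b12=0, b13=0, b14=0, b15=0, b17=1, b18=0, b19=0, b20=0, b21=0, b22=1, b23=0, b24=1, b25=1, b26=0, b27=0, b28=0, b29=1, b30=0, b31=1.
p1 = XOR of data positions {3,5,7,9,11,13,15,17,19,21,23,25,27,29,31} = 0⊕1⊕1⊕1⊕1⊕0⊕0⊕1⊕0⊕0⊕0⊕1⊕0⊕1⊕1 = 0
p2 = XOR of data positions {3,6,7,10,11,14,15,18,19,22,23,26,27,30,31} = 0⊕0⊕1⊕1⊕1⊕0⊕0⊕0⊕0⊕1⊕0⊕0⊕0⊕0⊕1 = 1
p4 = XOR of data positions {5,6,7,12,13,14,15,20,21,22,23,28,29,30,31} = 1⊕0⊕1⊕0⊕0⊕0⊕0⊕0⊕0⊕1⊕0⊕0⊕1⊕0⊕1 = 1
p8 = XOR of data positions {9,10,11,12,13,14,15,24,25,26,27,28,29,30,31} = 1⊕1⊕1⊕0⊕0⊕0⊕0⊕1⊕1⊕0⊕0⊕0⊕1⊕0⊕1 = 1
p16 = XOR of data positions {17,18,19,20,21,22,23,24,25,26,27,28,29,30,31} = 1⊕0⊕0⊕0⊕0⊕1⊕0⊕1⊕1⊕0⊕0⊕0⊕1⊕0⊕1 = 0
Parity bits p1,p2,p4,p8,p16 = 01110

01110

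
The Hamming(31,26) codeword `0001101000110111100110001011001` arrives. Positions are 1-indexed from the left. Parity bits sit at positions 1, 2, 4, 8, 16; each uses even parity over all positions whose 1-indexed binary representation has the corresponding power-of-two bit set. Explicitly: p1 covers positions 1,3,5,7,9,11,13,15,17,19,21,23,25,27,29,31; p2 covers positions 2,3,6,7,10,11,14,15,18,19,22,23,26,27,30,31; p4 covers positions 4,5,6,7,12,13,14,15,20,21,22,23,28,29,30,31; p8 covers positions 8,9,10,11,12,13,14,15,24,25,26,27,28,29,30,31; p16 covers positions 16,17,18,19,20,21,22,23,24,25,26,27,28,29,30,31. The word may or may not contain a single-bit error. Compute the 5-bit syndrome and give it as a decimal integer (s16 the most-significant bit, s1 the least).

1

s1: b1⊕b3⊕b5⊕b7⊕b9⊕b11⊕b13⊕b15⊕b17⊕b19⊕b21⊕b23⊕b25⊕b27⊕b29⊕b31 = 0⊕0⊕1⊕1⊕0⊕1⊕0⊕1⊕1⊕0⊕1⊕0⊕1⊕1⊕0⊕1 = 1
s2: b2⊕b3⊕b6⊕b7⊕b10⊕b11⊕b14⊕b15⊕b18⊕b19⊕b22⊕b23⊕b26⊕b27⊕b30⊕b31 = 0⊕0⊕0⊕1⊕0⊕1⊕1⊕1⊕0⊕0⊕0⊕0⊕0⊕1⊕0⊕1 = 0
s4: b4⊕b5⊕b6⊕b7⊕b12⊕b13⊕b14⊕b15⊕b20⊕b21⊕b22⊕b23⊕b28⊕b29⊕b30⊕b31 = 1⊕1⊕0⊕1⊕1⊕0⊕1⊕1⊕1⊕1⊕0⊕0⊕1⊕0⊕0⊕1 = 0
s8: b8⊕b9⊕b10⊕b11⊕b12⊕b13⊕b14⊕b15⊕b24⊕b25⊕b26⊕b27⊕b28⊕b29⊕b30⊕b31 = 0⊕0⊕0⊕1⊕1⊕0⊕1⊕1⊕0⊕1⊕0⊕1⊕1⊕0⊕0⊕1 = 0
s16: b16⊕b17⊕b18⊕b19⊕b20⊕b21⊕b22⊕b23⊕b24⊕b25⊕b26⊕b27⊕b28⊕b29⊕b30⊕b31 = 1⊕1⊕0⊕0⊕1⊕1⊕0⊕0⊕0⊕1⊕0⊕1⊕1⊕0⊕0⊕1 = 0
Syndrome (s16...s1) = 00001 → position 1.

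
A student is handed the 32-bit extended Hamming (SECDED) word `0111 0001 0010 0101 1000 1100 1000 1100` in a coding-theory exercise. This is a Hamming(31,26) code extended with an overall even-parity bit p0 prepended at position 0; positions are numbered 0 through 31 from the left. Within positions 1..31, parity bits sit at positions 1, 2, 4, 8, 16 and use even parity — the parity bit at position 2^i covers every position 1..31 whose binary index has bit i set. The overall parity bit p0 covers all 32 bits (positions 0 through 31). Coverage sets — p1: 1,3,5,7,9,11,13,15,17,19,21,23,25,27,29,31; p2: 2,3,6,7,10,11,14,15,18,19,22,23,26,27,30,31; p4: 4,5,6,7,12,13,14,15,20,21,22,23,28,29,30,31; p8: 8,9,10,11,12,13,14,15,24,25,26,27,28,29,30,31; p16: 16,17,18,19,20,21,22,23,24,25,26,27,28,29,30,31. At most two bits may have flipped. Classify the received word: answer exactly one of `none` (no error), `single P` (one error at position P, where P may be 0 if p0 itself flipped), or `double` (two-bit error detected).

single 7

s1: b1⊕b3⊕b5⊕b7⊕b9⊕b11⊕b13⊕b15⊕b17⊕b19⊕b21⊕b23⊕b25⊕b27⊕b29⊕b31 = 1⊕1⊕0⊕1⊕0⊕0⊕1⊕1⊕0⊕0⊕1⊕0⊕0⊕0⊕1⊕0 = 1
s2: b2⊕b3⊕b6⊕b7⊕b10⊕b11⊕b14⊕b15⊕b18⊕b19⊕b22⊕b23⊕b26⊕b27⊕b30⊕b31 = 1⊕1⊕0⊕1⊕1⊕0⊕0⊕1⊕0⊕0⊕0⊕0⊕0⊕0⊕0⊕0 = 1
s4: b4⊕b5⊕b6⊕b7⊕b12⊕b13⊕b14⊕b15⊕b20⊕b21⊕b22⊕b23⊕b28⊕b29⊕b30⊕b31 = 0⊕0⊕0⊕1⊕0⊕1⊕0⊕1⊕1⊕1⊕0⊕0⊕1⊕1⊕0⊕0 = 1
s8: b8⊕b9⊕b10⊕b11⊕b12⊕b13⊕b14⊕b15⊕b24⊕b25⊕b26⊕b27⊕b28⊕b29⊕b30⊕b31 = 0⊕0⊕1⊕0⊕0⊕1⊕0⊕1⊕1⊕0⊕0⊕0⊕1⊕1⊕0⊕0 = 0
s16: b16⊕b17⊕b18⊕b19⊕b20⊕b21⊕b22⊕b23⊕b24⊕b25⊕b26⊕b27⊕b28⊕b29⊕b30⊕b31 = 1⊕0⊕0⊕0⊕1⊕1⊕0⊕0⊕1⊕0⊕0⊕0⊕1⊕1⊕0⊕0 = 0
Syndrome (s16...s1) = 00111 → position 7.
Overall parity (XOR of all 32 bits, including p0): 0⊕1⊕1⊕1⊕0⊕0⊕0⊕1⊕0⊕0⊕1⊕0⊕0⊕1⊕0⊕1⊕1⊕0⊕0⊕0⊕1⊕1⊕0⊕0⊕1⊕0⊕0⊕0⊕1⊕1⊕0⊕0 = 1
Overall=1, syndrome position=7 → single-bit error at position 7.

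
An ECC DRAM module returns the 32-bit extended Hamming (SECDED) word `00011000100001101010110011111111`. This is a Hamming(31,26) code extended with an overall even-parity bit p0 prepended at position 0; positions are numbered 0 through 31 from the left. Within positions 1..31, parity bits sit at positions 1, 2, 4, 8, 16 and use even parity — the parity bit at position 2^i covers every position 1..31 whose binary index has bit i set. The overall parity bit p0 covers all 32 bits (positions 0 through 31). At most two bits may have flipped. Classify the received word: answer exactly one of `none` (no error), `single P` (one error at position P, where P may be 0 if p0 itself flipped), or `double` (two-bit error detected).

single 15

s1: b1⊕b3⊕b5⊕b7⊕b9⊕b11⊕b13⊕b15⊕b17⊕b19⊕b21⊕b23⊕b25⊕b27⊕b29⊕b31 = 0⊕1⊕0⊕0⊕0⊕0⊕1⊕0⊕0⊕0⊕1⊕0⊕1⊕1⊕1⊕1 = 1
s2: b2⊕b3⊕b6⊕b7⊕b10⊕b11⊕b14⊕b15⊕b18⊕b19⊕b22⊕b23⊕b26⊕b27⊕b30⊕b31 = 0⊕1⊕0⊕0⊕0⊕0⊕1⊕0⊕1⊕0⊕0⊕0⊕1⊕1⊕1⊕1 = 1
s4: b4⊕b5⊕b6⊕b7⊕b12⊕b13⊕b14⊕b15⊕b20⊕b21⊕b22⊕b23⊕b28⊕b29⊕b30⊕b31 = 1⊕0⊕0⊕0⊕0⊕1⊕1⊕0⊕1⊕1⊕0⊕0⊕1⊕1⊕1⊕1 = 1
s8: b8⊕b9⊕b10⊕b11⊕b12⊕b13⊕b14⊕b15⊕b24⊕b25⊕b26⊕b27⊕b28⊕b29⊕b30⊕b31 = 1⊕0⊕0⊕0⊕0⊕1⊕1⊕0⊕1⊕1⊕1⊕1⊕1⊕1⊕1⊕1 = 1
s16: b16⊕b17⊕b18⊕b19⊕b20⊕b21⊕b22⊕b23⊕b24⊕b25⊕b26⊕b27⊕b28⊕b29⊕b30⊕b31 = 1⊕0⊕1⊕0⊕1⊕1⊕0⊕0⊕1⊕1⊕1⊕1⊕1⊕1⊕1⊕1 = 0
Syndrome (s16...s1) = 01111 → position 15.
Overall parity (XOR of all 32 bits, including p0): 0⊕0⊕0⊕1⊕1⊕0⊕0⊕0⊕1⊕0⊕0⊕0⊕0⊕1⊕1⊕0⊕1⊕0⊕1⊕0⊕1⊕1⊕0⊕0⊕1⊕1⊕1⊕1⊕1⊕1⊕1⊕1 = 1
Overall=1, syndrome position=15 → single-bit error at position 15.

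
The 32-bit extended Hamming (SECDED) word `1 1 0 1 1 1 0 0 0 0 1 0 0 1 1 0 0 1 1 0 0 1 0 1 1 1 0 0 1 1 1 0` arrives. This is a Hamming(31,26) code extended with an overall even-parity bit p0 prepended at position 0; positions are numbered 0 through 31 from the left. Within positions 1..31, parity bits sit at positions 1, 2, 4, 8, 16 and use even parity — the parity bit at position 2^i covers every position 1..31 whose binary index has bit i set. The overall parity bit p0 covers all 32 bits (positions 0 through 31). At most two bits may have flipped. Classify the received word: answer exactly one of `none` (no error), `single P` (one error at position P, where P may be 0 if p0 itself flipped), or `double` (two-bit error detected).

single 21

s1: b1⊕b3⊕b5⊕b7⊕b9⊕b11⊕b13⊕b15⊕b17⊕b19⊕b21⊕b23⊕b25⊕b27⊕b29⊕b31 = 1⊕1⊕1⊕0⊕0⊕0⊕1⊕0⊕1⊕0⊕1⊕1⊕1⊕0⊕1⊕0 = 1
s2: b2⊕b3⊕b6⊕b7⊕b10⊕b11⊕b14⊕b15⊕b18⊕b19⊕b22⊕b23⊕b26⊕b27⊕b30⊕b31 = 0⊕1⊕0⊕0⊕1⊕0⊕1⊕0⊕1⊕0⊕0⊕1⊕0⊕0⊕1⊕0 = 0
s4: b4⊕b5⊕b6⊕b7⊕b12⊕b13⊕b14⊕b15⊕b20⊕b21⊕b22⊕b23⊕b28⊕b29⊕b30⊕b31 = 1⊕1⊕0⊕0⊕0⊕1⊕1⊕0⊕0⊕1⊕0⊕1⊕1⊕1⊕1⊕0 = 1
s8: b8⊕b9⊕b10⊕b11⊕b12⊕b13⊕b14⊕b15⊕b24⊕b25⊕b26⊕b27⊕b28⊕b29⊕b30⊕b31 = 0⊕0⊕1⊕0⊕0⊕1⊕1⊕0⊕1⊕1⊕0⊕0⊕1⊕1⊕1⊕0 = 0
s16: b16⊕b17⊕b18⊕b19⊕b20⊕b21⊕b22⊕b23⊕b24⊕b25⊕b26⊕b27⊕b28⊕b29⊕b30⊕b31 = 0⊕1⊕1⊕0⊕0⊕1⊕0⊕1⊕1⊕1⊕0⊕0⊕1⊕1⊕1⊕0 = 1
Syndrome (s16...s1) = 10101 → position 21.
Overall parity (XOR of all 32 bits, including p0): 1⊕1⊕0⊕1⊕1⊕1⊕0⊕0⊕0⊕0⊕1⊕0⊕0⊕1⊕1⊕0⊕0⊕1⊕1⊕0⊕0⊕1⊕0⊕1⊕1⊕1⊕0⊕0⊕1⊕1⊕1⊕0 = 1
Overall=1, syndrome position=21 → single-bit error at position 21.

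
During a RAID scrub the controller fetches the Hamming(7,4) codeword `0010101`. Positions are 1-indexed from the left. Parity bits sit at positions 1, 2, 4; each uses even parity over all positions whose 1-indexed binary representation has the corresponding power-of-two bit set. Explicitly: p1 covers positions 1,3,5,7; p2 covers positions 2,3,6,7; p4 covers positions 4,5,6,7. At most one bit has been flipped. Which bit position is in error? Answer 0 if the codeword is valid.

s1: b1⊕b3⊕b5⊕b7 = 0⊕1⊕1⊕1 = 1
s2: b2⊕b3⊕b6⊕b7 = 0⊕1⊕0⊕1 = 0
s4: b4⊕b5⊕b6⊕b7 = 0⊕1⊕0⊕1 = 0
Syndrome (s4...s1) = 001 → position 1.

1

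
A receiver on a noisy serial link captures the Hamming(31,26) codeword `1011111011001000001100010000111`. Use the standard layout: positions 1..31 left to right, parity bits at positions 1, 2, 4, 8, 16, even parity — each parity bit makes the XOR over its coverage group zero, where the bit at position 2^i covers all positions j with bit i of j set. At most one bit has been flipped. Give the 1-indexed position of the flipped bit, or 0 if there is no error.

15

s1: b1⊕b3⊕b5⊕b7⊕b9⊕b11⊕b13⊕b15⊕b17⊕b19⊕b21⊕b23⊕b25⊕b27⊕b29⊕b31 = 1⊕1⊕1⊕1⊕1⊕0⊕1⊕0⊕0⊕1⊕0⊕0⊕0⊕0⊕1⊕1 = 1
s2: b2⊕b3⊕b6⊕b7⊕b10⊕b11⊕b14⊕b15⊕b18⊕b19⊕b22⊕b23⊕b26⊕b27⊕b30⊕b31 = 0⊕1⊕1⊕1⊕1⊕0⊕0⊕0⊕0⊕1⊕0⊕0⊕0⊕0⊕1⊕1 = 1
s4: b4⊕b5⊕b6⊕b7⊕b12⊕b13⊕b14⊕b15⊕b20⊕b21⊕b22⊕b23⊕b28⊕b29⊕b30⊕b31 = 1⊕1⊕1⊕1⊕0⊕1⊕0⊕0⊕1⊕0⊕0⊕0⊕0⊕1⊕1⊕1 = 1
s8: b8⊕b9⊕b10⊕b11⊕b12⊕b13⊕b14⊕b15⊕b24⊕b25⊕b26⊕b27⊕b28⊕b29⊕b30⊕b31 = 0⊕1⊕1⊕0⊕0⊕1⊕0⊕0⊕1⊕0⊕0⊕0⊕0⊕1⊕1⊕1 = 1
s16: b16⊕b17⊕b18⊕b19⊕b20⊕b21⊕b22⊕b23⊕b24⊕b25⊕b26⊕b27⊕b28⊕b29⊕b30⊕b31 = 0⊕0⊕0⊕1⊕1⊕0⊕0⊕0⊕1⊕0⊕0⊕0⊕0⊕1⊕1⊕1 = 0
Syndrome (s16...s1) = 01111 → position 15.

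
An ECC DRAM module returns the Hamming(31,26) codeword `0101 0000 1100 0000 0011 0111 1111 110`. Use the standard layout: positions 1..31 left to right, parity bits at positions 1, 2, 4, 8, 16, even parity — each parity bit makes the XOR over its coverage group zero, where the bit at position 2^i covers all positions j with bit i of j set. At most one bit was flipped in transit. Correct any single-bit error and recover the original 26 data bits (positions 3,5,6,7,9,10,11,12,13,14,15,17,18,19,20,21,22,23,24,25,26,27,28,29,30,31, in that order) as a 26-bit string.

00001100000001101111110110

s1: b1⊕b3⊕b5⊕b7⊕b9⊕b11⊕b13⊕b15⊕b17⊕b19⊕b21⊕b23⊕b25⊕b27⊕b29⊕b31 = 0⊕0⊕0⊕0⊕1⊕0⊕0⊕0⊕0⊕1⊕0⊕1⊕1⊕1⊕1⊕0 = 0
s2: b2⊕b3⊕b6⊕b7⊕b10⊕b11⊕b14⊕b15⊕b18⊕b19⊕b22⊕b23⊕b26⊕b27⊕b30⊕b31 = 1⊕0⊕0⊕0⊕1⊕0⊕0⊕0⊕0⊕1⊕1⊕1⊕1⊕1⊕1⊕0 = 0
s4: b4⊕b5⊕b6⊕b7⊕b12⊕b13⊕b14⊕b15⊕b20⊕b21⊕b22⊕b23⊕b28⊕b29⊕b30⊕b31 = 1⊕0⊕0⊕0⊕0⊕0⊕0⊕0⊕1⊕0⊕1⊕1⊕1⊕1⊕1⊕0 = 1
s8: b8⊕b9⊕b10⊕b11⊕b12⊕b13⊕b14⊕b15⊕b24⊕b25⊕b26⊕b27⊕b28⊕b29⊕b30⊕b31 = 0⊕1⊕1⊕0⊕0⊕0⊕0⊕0⊕1⊕1⊕1⊕1⊕1⊕1⊕1⊕0 = 1
s16: b16⊕b17⊕b18⊕b19⊕b20⊕b21⊕b22⊕b23⊕b24⊕b25⊕b26⊕b27⊕b28⊕b29⊕b30⊕b31 = 0⊕0⊕0⊕1⊕1⊕0⊕1⊕1⊕1⊕1⊕1⊕1⊕1⊕1⊕1⊕0 = 1
Syndrome (s16...s1) = 11100 → position 28.
Flip bit 28: corrected codeword = 0101000011000000001101111110110
Data bits at positions 3,5,6,7,9,10,11,12,13,14,15,17,18,19,20,21,22,23,24,25,26,27,28,29,30,31: 00001100000001101111110110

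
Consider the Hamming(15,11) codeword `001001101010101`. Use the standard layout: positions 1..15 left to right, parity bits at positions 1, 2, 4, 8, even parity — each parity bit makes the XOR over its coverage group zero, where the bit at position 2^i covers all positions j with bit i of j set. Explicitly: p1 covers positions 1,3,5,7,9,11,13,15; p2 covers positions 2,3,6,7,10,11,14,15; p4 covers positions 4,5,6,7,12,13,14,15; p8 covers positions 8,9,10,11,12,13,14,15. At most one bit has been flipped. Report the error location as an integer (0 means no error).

2

s1: b1⊕b3⊕b5⊕b7⊕b9⊕b11⊕b13⊕b15 = 0⊕1⊕0⊕1⊕1⊕1⊕1⊕1 = 0
s2: b2⊕b3⊕b6⊕b7⊕b10⊕b11⊕b14⊕b15 = 0⊕1⊕1⊕1⊕0⊕1⊕0⊕1 = 1
s4: b4⊕b5⊕b6⊕b7⊕b12⊕b13⊕b14⊕b15 = 0⊕0⊕1⊕1⊕0⊕1⊕0⊕1 = 0
s8: b8⊕b9⊕b10⊕b11⊕b12⊕b13⊕b14⊕b15 = 0⊕1⊕0⊕1⊕0⊕1⊕0⊕1 = 0
Syndrome (s8...s1) = 0010 → position 2.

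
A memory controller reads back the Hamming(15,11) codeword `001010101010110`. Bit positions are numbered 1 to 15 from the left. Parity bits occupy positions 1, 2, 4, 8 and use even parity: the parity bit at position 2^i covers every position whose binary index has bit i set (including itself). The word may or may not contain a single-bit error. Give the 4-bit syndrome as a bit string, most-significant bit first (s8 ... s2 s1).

0000

s1: b1⊕b3⊕b5⊕b7⊕b9⊕b11⊕b13⊕b15 = 0⊕1⊕1⊕1⊕1⊕1⊕1⊕0 = 0
s2: b2⊕b3⊕b6⊕b7⊕b10⊕b11⊕b14⊕b15 = 0⊕1⊕0⊕1⊕0⊕1⊕1⊕0 = 0
s4: b4⊕b5⊕b6⊕b7⊕b12⊕b13⊕b14⊕b15 = 0⊕1⊕0⊕1⊕0⊕1⊕1⊕0 = 0
s8: b8⊕b9⊕b10⊕b11⊕b12⊕b13⊕b14⊕b15 = 0⊕1⊕0⊕1⊕0⊕1⊕1⊕0 = 0
Syndrome (s8...s1) = 0000 → position 0 (no error).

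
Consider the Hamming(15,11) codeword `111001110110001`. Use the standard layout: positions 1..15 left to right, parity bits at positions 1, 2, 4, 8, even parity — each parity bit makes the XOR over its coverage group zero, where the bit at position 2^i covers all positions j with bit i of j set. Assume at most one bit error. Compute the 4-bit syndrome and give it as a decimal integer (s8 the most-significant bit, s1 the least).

s1: b1⊕b3⊕b5⊕b7⊕b9⊕b11⊕b13⊕b15 = 1⊕1⊕0⊕1⊕0⊕1⊕0⊕1 = 1
s2: b2⊕b3⊕b6⊕b7⊕b10⊕b11⊕b14⊕b15 = 1⊕1⊕1⊕1⊕1⊕1⊕0⊕1 = 1
s4: b4⊕b5⊕b6⊕b7⊕b12⊕b13⊕b14⊕b15 = 0⊕0⊕1⊕1⊕0⊕0⊕0⊕1 = 1
s8: b8⊕b9⊕b10⊕b11⊕b12⊕b13⊕b14⊕b15 = 1⊕0⊕1⊕1⊕0⊕0⊕0⊕1 = 0
Syndrome (s8...s1) = 0111 → position 7.

7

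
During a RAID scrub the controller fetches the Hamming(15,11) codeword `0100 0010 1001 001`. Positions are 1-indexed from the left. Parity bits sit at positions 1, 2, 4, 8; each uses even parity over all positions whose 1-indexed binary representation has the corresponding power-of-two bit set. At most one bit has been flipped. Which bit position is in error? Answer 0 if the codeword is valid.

15

s1: b1⊕b3⊕b5⊕b7⊕b9⊕b11⊕b13⊕b15 = 0⊕0⊕0⊕1⊕1⊕0⊕0⊕1 = 1
s2: b2⊕b3⊕b6⊕b7⊕b10⊕b11⊕b14⊕b15 = 1⊕0⊕0⊕1⊕0⊕0⊕0⊕1 = 1
s4: b4⊕b5⊕b6⊕b7⊕b12⊕b13⊕b14⊕b15 = 0⊕0⊕0⊕1⊕1⊕0⊕0⊕1 = 1
s8: b8⊕b9⊕b10⊕b11⊕b12⊕b13⊕b14⊕b15 = 0⊕1⊕0⊕0⊕1⊕0⊕0⊕1 = 1
Syndrome (s8...s1) = 1111 → position 15.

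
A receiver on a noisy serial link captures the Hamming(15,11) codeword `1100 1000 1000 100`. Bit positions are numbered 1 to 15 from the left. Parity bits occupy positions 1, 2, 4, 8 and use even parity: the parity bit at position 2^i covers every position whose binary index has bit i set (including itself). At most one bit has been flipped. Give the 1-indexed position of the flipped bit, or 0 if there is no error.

s1: b1⊕b3⊕b5⊕b7⊕b9⊕b11⊕b13⊕b15 = 1⊕0⊕1⊕0⊕1⊕0⊕1⊕0 = 0
s2: b2⊕b3⊕b6⊕b7⊕b10⊕b11⊕b14⊕b15 = 1⊕0⊕0⊕0⊕0⊕0⊕0⊕0 = 1
s4: b4⊕b5⊕b6⊕b7⊕b12⊕b13⊕b14⊕b15 = 0⊕1⊕0⊕0⊕0⊕1⊕0⊕0 = 0
s8: b8⊕b9⊕b10⊕b11⊕b12⊕b13⊕b14⊕b15 = 0⊕1⊕0⊕0⊕0⊕1⊕0⊕0 = 0
Syndrome (s8...s1) = 0010 → position 2.

2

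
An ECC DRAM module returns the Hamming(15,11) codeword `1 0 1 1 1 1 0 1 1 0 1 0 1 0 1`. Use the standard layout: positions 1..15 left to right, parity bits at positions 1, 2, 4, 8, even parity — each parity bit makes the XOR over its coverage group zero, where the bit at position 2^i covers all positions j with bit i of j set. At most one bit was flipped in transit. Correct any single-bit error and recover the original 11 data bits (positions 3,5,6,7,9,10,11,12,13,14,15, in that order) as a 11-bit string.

11101010001

s1: b1⊕b3⊕b5⊕b7⊕b9⊕b11⊕b13⊕b15 = 1⊕1⊕1⊕0⊕1⊕1⊕1⊕1 = 1
s2: b2⊕b3⊕b6⊕b7⊕b10⊕b11⊕b14⊕b15 = 0⊕1⊕1⊕0⊕0⊕1⊕0⊕1 = 0
s4: b4⊕b5⊕b6⊕b7⊕b12⊕b13⊕b14⊕b15 = 1⊕1⊕1⊕0⊕0⊕1⊕0⊕1 = 1
s8: b8⊕b9⊕b10⊕b11⊕b12⊕b13⊕b14⊕b15 = 1⊕1⊕0⊕1⊕0⊕1⊕0⊕1 = 1
Syndrome (s8...s1) = 1101 → position 13.
Flip bit 13: corrected codeword = 101111011010001
Data bits at positions 3,5,6,7,9,10,11,12,13,14,15: 11101010001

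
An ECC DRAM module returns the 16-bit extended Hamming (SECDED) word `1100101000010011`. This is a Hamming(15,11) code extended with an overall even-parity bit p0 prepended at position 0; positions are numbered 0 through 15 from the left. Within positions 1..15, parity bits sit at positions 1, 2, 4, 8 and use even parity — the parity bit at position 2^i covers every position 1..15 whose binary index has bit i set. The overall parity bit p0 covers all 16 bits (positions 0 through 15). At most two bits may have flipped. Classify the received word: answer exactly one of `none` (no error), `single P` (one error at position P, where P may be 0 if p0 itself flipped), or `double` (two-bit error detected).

single 9

s1: b1⊕b3⊕b5⊕b7⊕b9⊕b11⊕b13⊕b15 = 1⊕0⊕0⊕0⊕0⊕1⊕0⊕1 = 1
s2: b2⊕b3⊕b6⊕b7⊕b10⊕b11⊕b14⊕b15 = 0⊕0⊕1⊕0⊕0⊕1⊕1⊕1 = 0
s4: b4⊕b5⊕b6⊕b7⊕b12⊕b13⊕b14⊕b15 = 1⊕0⊕1⊕0⊕0⊕0⊕1⊕1 = 0
s8: b8⊕b9⊕b10⊕b11⊕b12⊕b13⊕b14⊕b15 = 0⊕0⊕0⊕1⊕0⊕0⊕1⊕1 = 1
Syndrome (s8...s1) = 1001 → position 9.
Overall parity (XOR of all 16 bits, including p0): 1⊕1⊕0⊕0⊕1⊕0⊕1⊕0⊕0⊕0⊕0⊕1⊕0⊕0⊕1⊕1 = 1
Overall=1, syndrome position=9 → single-bit error at position 9.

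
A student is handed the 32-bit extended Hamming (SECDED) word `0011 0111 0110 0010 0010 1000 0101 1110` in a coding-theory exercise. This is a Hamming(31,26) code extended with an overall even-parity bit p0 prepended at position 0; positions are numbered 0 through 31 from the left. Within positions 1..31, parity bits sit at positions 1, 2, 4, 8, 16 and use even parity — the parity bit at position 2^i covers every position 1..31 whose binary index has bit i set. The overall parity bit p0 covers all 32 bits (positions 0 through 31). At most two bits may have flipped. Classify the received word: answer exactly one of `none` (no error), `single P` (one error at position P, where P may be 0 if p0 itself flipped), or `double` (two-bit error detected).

single 19

s1: b1⊕b3⊕b5⊕b7⊕b9⊕b11⊕b13⊕b15⊕b17⊕b19⊕b21⊕b23⊕b25⊕b27⊕b29⊕b31 = 0⊕1⊕1⊕1⊕1⊕0⊕0⊕0⊕0⊕0⊕0⊕0⊕1⊕1⊕1⊕0 = 1
s2: b2⊕b3⊕b6⊕b7⊕b10⊕b11⊕b14⊕b15⊕b18⊕b19⊕b22⊕b23⊕b26⊕b27⊕b30⊕b31 = 1⊕1⊕1⊕1⊕1⊕0⊕1⊕0⊕1⊕0⊕0⊕0⊕0⊕1⊕1⊕0 = 1
s4: b4⊕b5⊕b6⊕b7⊕b12⊕b13⊕b14⊕b15⊕b20⊕b21⊕b22⊕b23⊕b28⊕b29⊕b30⊕b31 = 0⊕1⊕1⊕1⊕0⊕0⊕1⊕0⊕1⊕0⊕0⊕0⊕1⊕1⊕1⊕0 = 0
s8: b8⊕b9⊕b10⊕b11⊕b12⊕b13⊕b14⊕b15⊕b24⊕b25⊕b26⊕b27⊕b28⊕b29⊕b30⊕b31 = 0⊕1⊕1⊕0⊕0⊕0⊕1⊕0⊕0⊕1⊕0⊕1⊕1⊕1⊕1⊕0 = 0
s16: b16⊕b17⊕b18⊕b19⊕b20⊕b21⊕b22⊕b23⊕b24⊕b25⊕b26⊕b27⊕b28⊕b29⊕b30⊕b31 = 0⊕0⊕1⊕0⊕1⊕0⊕0⊕0⊕0⊕1⊕0⊕1⊕1⊕1⊕1⊕0 = 1
Syndrome (s16...s1) = 10011 → position 19.
Overall parity (XOR of all 32 bits, including p0): 0⊕0⊕1⊕1⊕0⊕1⊕1⊕1⊕0⊕1⊕1⊕0⊕0⊕0⊕1⊕0⊕0⊕0⊕1⊕0⊕1⊕0⊕0⊕0⊕0⊕1⊕0⊕1⊕1⊕1⊕1⊕0 = 1
Overall=1, syndrome position=19 → single-bit error at position 19.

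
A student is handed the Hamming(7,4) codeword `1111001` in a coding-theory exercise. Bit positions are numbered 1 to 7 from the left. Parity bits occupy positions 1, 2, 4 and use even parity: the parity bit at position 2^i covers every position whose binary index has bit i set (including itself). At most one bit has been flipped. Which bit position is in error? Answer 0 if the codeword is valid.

s1: b1⊕b3⊕b5⊕b7 = 1⊕1⊕0⊕1 = 1
s2: b2⊕b3⊕b6⊕b7 = 1⊕1⊕0⊕1 = 1
s4: b4⊕b5⊕b6⊕b7 = 1⊕0⊕0⊕1 = 0
Syndrome (s4...s1) = 011 → position 3.

3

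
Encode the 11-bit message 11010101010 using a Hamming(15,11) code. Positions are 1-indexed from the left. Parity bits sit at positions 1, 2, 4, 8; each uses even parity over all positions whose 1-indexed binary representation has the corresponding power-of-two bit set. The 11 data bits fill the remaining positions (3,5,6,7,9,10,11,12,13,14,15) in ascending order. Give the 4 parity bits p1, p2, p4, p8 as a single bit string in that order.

1001

Place data bits at non-power-of-two positions: b3=1, b5=1, b6=0, b7=1, b9=0, b10=1, b11=0, b12=1, b13=0, b14=1, b15=0.
p1 = XOR of data positions {3,5,7,9,11,13,15} = 1⊕1⊕1⊕0⊕0⊕0⊕0 = 1
p2 = XOR of data positions {3,6,7,10,11,14,15} = 1⊕0⊕1⊕1⊕0⊕1⊕0 = 0
p4 = XOR of data positions {5,6,7,12,13,14,15} = 1⊕0⊕1⊕1⊕0⊕1⊕0 = 0
p8 = XOR of data positions {9,10,11,12,13,14,15} = 0⊕1⊕0⊕1⊕0⊕1⊕0 = 1
Parity bits p1,p2,p4,p8 = 1001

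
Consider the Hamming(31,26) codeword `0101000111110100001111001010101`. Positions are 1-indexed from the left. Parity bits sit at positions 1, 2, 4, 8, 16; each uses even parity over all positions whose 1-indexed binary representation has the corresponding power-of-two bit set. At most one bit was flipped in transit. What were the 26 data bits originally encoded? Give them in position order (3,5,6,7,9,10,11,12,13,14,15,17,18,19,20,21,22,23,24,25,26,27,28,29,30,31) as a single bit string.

s1: b1⊕b3⊕b5⊕b7⊕b9⊕b11⊕b13⊕b15⊕b17⊕b19⊕b21⊕b23⊕b25⊕b27⊕b29⊕b31 = 0⊕0⊕0⊕0⊕1⊕1⊕0⊕0⊕0⊕1⊕1⊕0⊕1⊕1⊕1⊕1 = 0
s2: b2⊕b3⊕b6⊕b7⊕b10⊕b11⊕b14⊕b15⊕b18⊕b19⊕b22⊕b23⊕b26⊕b27⊕b30⊕b31 = 1⊕0⊕0⊕0⊕1⊕1⊕1⊕0⊕0⊕1⊕1⊕0⊕0⊕1⊕0⊕1 = 0
s4: b4⊕b5⊕b6⊕b7⊕b12⊕b13⊕b14⊕b15⊕b20⊕b21⊕b22⊕b23⊕b28⊕b29⊕b30⊕b31 = 1⊕0⊕0⊕0⊕1⊕0⊕1⊕0⊕1⊕1⊕1⊕0⊕0⊕1⊕0⊕1 = 0
s8: b8⊕b9⊕b10⊕b11⊕b12⊕b13⊕b14⊕b15⊕b24⊕b25⊕b26⊕b27⊕b28⊕b29⊕b30⊕b31 = 1⊕1⊕1⊕1⊕1⊕0⊕1⊕0⊕0⊕1⊕0⊕1⊕0⊕1⊕0⊕1 = 0
s16: b16⊕b17⊕b18⊕b19⊕b20⊕b21⊕b22⊕b23⊕b24⊕b25⊕b26⊕b27⊕b28⊕b29⊕b30⊕b31 = 0⊕0⊕0⊕1⊕1⊕1⊕1⊕0⊕0⊕1⊕0⊕1⊕0⊕1⊕0⊕1 = 0
Syndrome (s16...s1) = 00000 → position 0 (no error).
No correction needed.
Data bits at positions 3,5,6,7,9,10,11,12,13,14,15,17,18,19,20,21,22,23,24,25,26,27,28,29,30,31: 00001111010001111001010101

00001111010001111001010101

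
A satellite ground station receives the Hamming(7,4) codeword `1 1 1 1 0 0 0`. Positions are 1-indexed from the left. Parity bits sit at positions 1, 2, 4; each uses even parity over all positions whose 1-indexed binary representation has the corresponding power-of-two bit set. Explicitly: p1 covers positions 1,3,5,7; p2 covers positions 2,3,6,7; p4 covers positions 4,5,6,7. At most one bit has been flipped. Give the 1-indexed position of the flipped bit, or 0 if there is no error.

s1: b1⊕b3⊕b5⊕b7 = 1⊕1⊕0⊕0 = 0
s2: b2⊕b3⊕b6⊕b7 = 1⊕1⊕0⊕0 = 0
s4: b4⊕b5⊕b6⊕b7 = 1⊕0⊕0⊕0 = 1
Syndrome (s4...s1) = 100 → position 4.

4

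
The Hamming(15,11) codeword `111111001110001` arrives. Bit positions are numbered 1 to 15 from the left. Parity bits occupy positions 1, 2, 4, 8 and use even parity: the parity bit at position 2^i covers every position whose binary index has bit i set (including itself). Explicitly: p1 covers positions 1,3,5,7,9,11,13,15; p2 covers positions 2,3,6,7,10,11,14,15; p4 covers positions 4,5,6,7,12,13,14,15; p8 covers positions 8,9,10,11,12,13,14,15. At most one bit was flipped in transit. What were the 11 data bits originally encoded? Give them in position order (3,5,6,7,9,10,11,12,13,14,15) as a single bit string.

s1: b1⊕b3⊕b5⊕b7⊕b9⊕b11⊕b13⊕b15 = 1⊕1⊕1⊕0⊕1⊕1⊕0⊕1 = 0
s2: b2⊕b3⊕b6⊕b7⊕b10⊕b11⊕b14⊕b15 = 1⊕1⊕1⊕0⊕1⊕1⊕0⊕1 = 0
s4: b4⊕b5⊕b6⊕b7⊕b12⊕b13⊕b14⊕b15 = 1⊕1⊕1⊕0⊕0⊕0⊕0⊕1 = 0
s8: b8⊕b9⊕b10⊕b11⊕b12⊕b13⊕b14⊕b15 = 0⊕1⊕1⊕1⊕0⊕0⊕0⊕1 = 0
Syndrome (s8...s1) = 0000 → position 0 (no error).
No correction needed.
Data bits at positions 3,5,6,7,9,10,11,12,13,14,15: 11101110001

11101110001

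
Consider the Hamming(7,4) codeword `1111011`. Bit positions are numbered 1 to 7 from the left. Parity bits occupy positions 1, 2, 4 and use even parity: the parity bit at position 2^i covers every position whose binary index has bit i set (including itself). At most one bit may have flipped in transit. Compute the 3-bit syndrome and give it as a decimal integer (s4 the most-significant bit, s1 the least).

s1: b1⊕b3⊕b5⊕b7 = 1⊕1⊕0⊕1 = 1
s2: b2⊕b3⊕b6⊕b7 = 1⊕1⊕1⊕1 = 0
s4: b4⊕b5⊕b6⊕b7 = 1⊕0⊕1⊕1 = 1
Syndrome (s4...s1) = 101 → position 5.

5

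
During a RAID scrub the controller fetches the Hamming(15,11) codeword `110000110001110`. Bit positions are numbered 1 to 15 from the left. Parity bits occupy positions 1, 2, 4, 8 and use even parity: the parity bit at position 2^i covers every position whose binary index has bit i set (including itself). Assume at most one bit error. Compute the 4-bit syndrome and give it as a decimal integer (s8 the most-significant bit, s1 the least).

3

s1: b1⊕b3⊕b5⊕b7⊕b9⊕b11⊕b13⊕b15 = 1⊕0⊕0⊕1⊕0⊕0⊕1⊕0 = 1
s2: b2⊕b3⊕b6⊕b7⊕b10⊕b11⊕b14⊕b15 = 1⊕0⊕0⊕1⊕0⊕0⊕1⊕0 = 1
s4: b4⊕b5⊕b6⊕b7⊕b12⊕b13⊕b14⊕b15 = 0⊕0⊕0⊕1⊕1⊕1⊕1⊕0 = 0
s8: b8⊕b9⊕b10⊕b11⊕b12⊕b13⊕b14⊕b15 = 1⊕0⊕0⊕0⊕1⊕1⊕1⊕0 = 0
Syndrome (s8...s1) = 0011 → position 3.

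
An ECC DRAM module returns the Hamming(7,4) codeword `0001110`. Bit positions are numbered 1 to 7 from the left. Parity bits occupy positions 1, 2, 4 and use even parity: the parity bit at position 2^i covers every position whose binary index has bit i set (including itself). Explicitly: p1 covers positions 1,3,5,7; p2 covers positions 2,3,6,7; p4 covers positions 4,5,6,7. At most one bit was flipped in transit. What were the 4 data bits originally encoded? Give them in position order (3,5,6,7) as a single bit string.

s1: b1⊕b3⊕b5⊕b7 = 0⊕0⊕1⊕0 = 1
s2: b2⊕b3⊕b6⊕b7 = 0⊕0⊕1⊕0 = 1
s4: b4⊕b5⊕b6⊕b7 = 1⊕1⊕1⊕0 = 1
Syndrome (s4...s1) = 111 → position 7.
Flip bit 7: corrected codeword = 0001111
Data bits at positions 3,5,6,7: 0111

0111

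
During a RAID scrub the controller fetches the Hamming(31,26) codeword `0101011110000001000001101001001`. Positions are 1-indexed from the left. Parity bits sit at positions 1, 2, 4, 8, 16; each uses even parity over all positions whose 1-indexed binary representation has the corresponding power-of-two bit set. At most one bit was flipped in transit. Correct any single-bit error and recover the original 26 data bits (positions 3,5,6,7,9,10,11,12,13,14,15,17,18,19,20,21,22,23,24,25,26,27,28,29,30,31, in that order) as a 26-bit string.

00111000100000001101001001

s1: b1⊕b3⊕b5⊕b7⊕b9⊕b11⊕b13⊕b15⊕b17⊕b19⊕b21⊕b23⊕b25⊕b27⊕b29⊕b31 = 0⊕0⊕0⊕1⊕1⊕0⊕0⊕0⊕0⊕0⊕0⊕1⊕1⊕0⊕0⊕1 = 1
s2: b2⊕b3⊕b6⊕b7⊕b10⊕b11⊕b14⊕b15⊕b18⊕b19⊕b22⊕b23⊕b26⊕b27⊕b30⊕b31 = 1⊕0⊕1⊕1⊕0⊕0⊕0⊕0⊕0⊕0⊕1⊕1⊕0⊕0⊕0⊕1 = 0
s4: b4⊕b5⊕b6⊕b7⊕b12⊕b13⊕b14⊕b15⊕b20⊕b21⊕b22⊕b23⊕b28⊕b29⊕b30⊕b31 = 1⊕0⊕1⊕1⊕0⊕0⊕0⊕0⊕0⊕0⊕1⊕1⊕1⊕0⊕0⊕1 = 1
s8: b8⊕b9⊕b10⊕b11⊕b12⊕b13⊕b14⊕b15⊕b24⊕b25⊕b26⊕b27⊕b28⊕b29⊕b30⊕b31 = 1⊕1⊕0⊕0⊕0⊕0⊕0⊕0⊕0⊕1⊕0⊕0⊕1⊕0⊕0⊕1 = 1
s16: b16⊕b17⊕b18⊕b19⊕b20⊕b21⊕b22⊕b23⊕b24⊕b25⊕b26⊕b27⊕b28⊕b29⊕b30⊕b31 = 1⊕0⊕0⊕0⊕0⊕0⊕1⊕1⊕0⊕1⊕0⊕0⊕1⊕0⊕0⊕1 = 0
Syndrome (s16...s1) = 01101 → position 13.
Flip bit 13: corrected codeword = 0101011110001001000001101001001
Data bits at positions 3,5,6,7,9,10,11,12,13,14,15,17,18,19,20,21,22,23,24,25,26,27,28,29,30,31: 00111000100000001101001001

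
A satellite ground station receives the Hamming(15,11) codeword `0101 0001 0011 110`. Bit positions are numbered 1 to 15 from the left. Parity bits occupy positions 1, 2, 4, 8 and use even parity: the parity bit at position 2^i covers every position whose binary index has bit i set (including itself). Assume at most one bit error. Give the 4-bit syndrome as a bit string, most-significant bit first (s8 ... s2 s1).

s1: b1⊕b3⊕b5⊕b7⊕b9⊕b11⊕b13⊕b15 = 0⊕0⊕0⊕0⊕0⊕1⊕1⊕0 = 0
s2: b2⊕b3⊕b6⊕b7⊕b10⊕b11⊕b14⊕b15 = 1⊕0⊕0⊕0⊕0⊕1⊕1⊕0 = 1
s4: b4⊕b5⊕b6⊕b7⊕b12⊕b13⊕b14⊕b15 = 1⊕0⊕0⊕0⊕1⊕1⊕1⊕0 = 0
s8: b8⊕b9⊕b10⊕b11⊕b12⊕b13⊕b14⊕b15 = 1⊕0⊕0⊕1⊕1⊕1⊕1⊕0 = 1
Syndrome (s8...s1) = 1010 → position 10.

1010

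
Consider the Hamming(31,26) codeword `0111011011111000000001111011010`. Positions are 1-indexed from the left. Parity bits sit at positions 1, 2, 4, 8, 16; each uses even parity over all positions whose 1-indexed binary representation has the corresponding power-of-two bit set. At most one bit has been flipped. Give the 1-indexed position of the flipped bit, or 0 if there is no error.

s1: b1⊕b3⊕b5⊕b7⊕b9⊕b11⊕b13⊕b15⊕b17⊕b19⊕b21⊕b23⊕b25⊕b27⊕b29⊕b31 = 0⊕1⊕0⊕1⊕1⊕1⊕1⊕0⊕0⊕0⊕0⊕1⊕1⊕1⊕0⊕0 = 0
s2: b2⊕b3⊕b6⊕b7⊕b10⊕b11⊕b14⊕b15⊕b18⊕b19⊕b22⊕b23⊕b26⊕b27⊕b30⊕b31 = 1⊕1⊕1⊕1⊕1⊕1⊕0⊕0⊕0⊕0⊕1⊕1⊕0⊕1⊕1⊕0 = 0
s4: b4⊕b5⊕b6⊕b7⊕b12⊕b13⊕b14⊕b15⊕b20⊕b21⊕b22⊕b23⊕b28⊕b29⊕b30⊕b31 = 1⊕0⊕1⊕1⊕1⊕1⊕0⊕0⊕0⊕0⊕1⊕1⊕1⊕0⊕1⊕0 = 1
s8: b8⊕b9⊕b10⊕b11⊕b12⊕b13⊕b14⊕b15⊕b24⊕b25⊕b26⊕b27⊕b28⊕b29⊕b30⊕b31 = 0⊕1⊕1⊕1⊕1⊕1⊕0⊕0⊕1⊕1⊕0⊕1⊕1⊕0⊕1⊕0 = 0
s16: b16⊕b17⊕b18⊕b19⊕b20⊕b21⊕b22⊕b23⊕b24⊕b25⊕b26⊕b27⊕b28⊕b29⊕b30⊕b31 = 0⊕0⊕0⊕0⊕0⊕0⊕1⊕1⊕1⊕1⊕0⊕1⊕1⊕0⊕1⊕0 = 1
Syndrome (s16...s1) = 10100 → position 20.

20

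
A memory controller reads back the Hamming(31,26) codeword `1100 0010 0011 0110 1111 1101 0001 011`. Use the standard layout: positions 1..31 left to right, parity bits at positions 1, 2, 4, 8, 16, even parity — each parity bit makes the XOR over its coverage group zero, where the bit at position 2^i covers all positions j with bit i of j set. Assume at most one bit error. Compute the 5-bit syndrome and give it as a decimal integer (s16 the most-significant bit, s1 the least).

0

s1: b1⊕b3⊕b5⊕b7⊕b9⊕b11⊕b13⊕b15⊕b17⊕b19⊕b21⊕b23⊕b25⊕b27⊕b29⊕b31 = 1⊕0⊕0⊕1⊕0⊕1⊕0⊕1⊕1⊕1⊕1⊕0⊕0⊕0⊕0⊕1 = 0
s2: b2⊕b3⊕b6⊕b7⊕b10⊕b11⊕b14⊕b15⊕b18⊕b19⊕b22⊕b23⊕b26⊕b27⊕b30⊕b31 = 1⊕0⊕0⊕1⊕0⊕1⊕1⊕1⊕1⊕1⊕1⊕0⊕0⊕0⊕1⊕1 = 0
s4: b4⊕b5⊕b6⊕b7⊕b12⊕b13⊕b14⊕b15⊕b20⊕b21⊕b22⊕b23⊕b28⊕b29⊕b30⊕b31 = 0⊕0⊕0⊕1⊕1⊕0⊕1⊕1⊕1⊕1⊕1⊕0⊕1⊕0⊕1⊕1 = 0
s8: b8⊕b9⊕b10⊕b11⊕b12⊕b13⊕b14⊕b15⊕b24⊕b25⊕b26⊕b27⊕b28⊕b29⊕b30⊕b31 = 0⊕0⊕0⊕1⊕1⊕0⊕1⊕1⊕1⊕0⊕0⊕0⊕1⊕0⊕1⊕1 = 0
s16: b16⊕b17⊕b18⊕b19⊕b20⊕b21⊕b22⊕b23⊕b24⊕b25⊕b26⊕b27⊕b28⊕b29⊕b30⊕b31 = 0⊕1⊕1⊕1⊕1⊕1⊕1⊕0⊕1⊕0⊕0⊕0⊕1⊕0⊕1⊕1 = 0
Syndrome (s16...s1) = 00000 → position 0 (no error).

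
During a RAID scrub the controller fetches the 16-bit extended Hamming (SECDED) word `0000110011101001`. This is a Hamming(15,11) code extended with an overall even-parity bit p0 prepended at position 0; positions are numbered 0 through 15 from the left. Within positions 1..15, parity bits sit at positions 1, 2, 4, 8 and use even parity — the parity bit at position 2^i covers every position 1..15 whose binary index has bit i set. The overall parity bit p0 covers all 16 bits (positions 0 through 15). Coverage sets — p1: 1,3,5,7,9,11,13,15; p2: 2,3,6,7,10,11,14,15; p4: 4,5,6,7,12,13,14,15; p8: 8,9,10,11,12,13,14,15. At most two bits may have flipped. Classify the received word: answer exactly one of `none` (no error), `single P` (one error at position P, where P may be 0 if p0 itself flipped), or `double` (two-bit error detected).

s1: b1⊕b3⊕b5⊕b7⊕b9⊕b11⊕b13⊕b15 = 0⊕0⊕1⊕0⊕1⊕0⊕0⊕1 = 1
s2: b2⊕b3⊕b6⊕b7⊕b10⊕b11⊕b14⊕b15 = 0⊕0⊕0⊕0⊕1⊕0⊕0⊕1 = 0
s4: b4⊕b5⊕b6⊕b7⊕b12⊕b13⊕b14⊕b15 = 1⊕1⊕0⊕0⊕1⊕0⊕0⊕1 = 0
s8: b8⊕b9⊕b10⊕b11⊕b12⊕b13⊕b14⊕b15 = 1⊕1⊕1⊕0⊕1⊕0⊕0⊕1 = 1
Syndrome (s8...s1) = 1001 → position 9.
Overall parity (XOR of all 16 bits, including p0): 0⊕0⊕0⊕0⊕1⊕1⊕0⊕0⊕1⊕1⊕1⊕0⊕1⊕0⊕0⊕1 = 1
Overall=1, syndrome position=9 → single-bit error at position 9.

single 9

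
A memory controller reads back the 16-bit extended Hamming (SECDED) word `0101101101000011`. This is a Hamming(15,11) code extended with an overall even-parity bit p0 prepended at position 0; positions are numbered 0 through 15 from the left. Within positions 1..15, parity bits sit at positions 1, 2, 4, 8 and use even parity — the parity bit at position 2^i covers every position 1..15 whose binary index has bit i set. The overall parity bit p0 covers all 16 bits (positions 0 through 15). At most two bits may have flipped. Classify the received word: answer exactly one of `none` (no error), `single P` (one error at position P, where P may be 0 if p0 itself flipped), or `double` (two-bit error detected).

s1: b1⊕b3⊕b5⊕b7⊕b9⊕b11⊕b13⊕b15 = 1⊕1⊕0⊕1⊕1⊕0⊕0⊕1 = 1
s2: b2⊕b3⊕b6⊕b7⊕b10⊕b11⊕b14⊕b15 = 0⊕1⊕1⊕1⊕0⊕0⊕1⊕1 = 1
s4: b4⊕b5⊕b6⊕b7⊕b12⊕b13⊕b14⊕b15 = 1⊕0⊕1⊕1⊕0⊕0⊕1⊕1 = 1
s8: b8⊕b9⊕b10⊕b11⊕b12⊕b13⊕b14⊕b15 = 0⊕1⊕0⊕0⊕0⊕0⊕1⊕1 = 1
Syndrome (s8...s1) = 1111 → position 15.
Overall parity (XOR of all 16 bits, including p0): 0⊕1⊕0⊕1⊕1⊕0⊕1⊕1⊕0⊕1⊕0⊕0⊕0⊕0⊕1⊕1 = 0
Overall=0, syndrome position=15 → double-bit error detected (uncorrectable).

double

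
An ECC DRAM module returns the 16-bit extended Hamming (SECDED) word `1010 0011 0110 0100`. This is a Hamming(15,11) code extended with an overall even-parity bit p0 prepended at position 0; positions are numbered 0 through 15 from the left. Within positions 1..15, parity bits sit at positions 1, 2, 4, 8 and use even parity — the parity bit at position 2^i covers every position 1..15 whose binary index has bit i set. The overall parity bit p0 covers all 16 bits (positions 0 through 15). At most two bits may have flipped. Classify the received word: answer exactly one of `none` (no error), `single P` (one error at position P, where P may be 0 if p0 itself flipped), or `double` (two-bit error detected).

s1: b1⊕b3⊕b5⊕b7⊕b9⊕b11⊕b13⊕b15 = 0⊕0⊕0⊕1⊕1⊕0⊕1⊕0 = 1
s2: b2⊕b3⊕b6⊕b7⊕b10⊕b11⊕b14⊕b15 = 1⊕0⊕1⊕1⊕1⊕0⊕0⊕0 = 0
s4: b4⊕b5⊕b6⊕b7⊕b12⊕b13⊕b14⊕b15 = 0⊕0⊕1⊕1⊕0⊕1⊕0⊕0 = 1
s8: b8⊕b9⊕b10⊕b11⊕b12⊕b13⊕b14⊕b15 = 0⊕1⊕1⊕0⊕0⊕1⊕0⊕0 = 1
Syndrome (s8...s1) = 1101 → position 13.
Overall parity (XOR of all 16 bits, including p0): 1⊕0⊕1⊕0⊕0⊕0⊕1⊕1⊕0⊕1⊕1⊕0⊕0⊕1⊕0⊕0 = 1
Overall=1, syndrome position=13 → single-bit error at position 13.

single 13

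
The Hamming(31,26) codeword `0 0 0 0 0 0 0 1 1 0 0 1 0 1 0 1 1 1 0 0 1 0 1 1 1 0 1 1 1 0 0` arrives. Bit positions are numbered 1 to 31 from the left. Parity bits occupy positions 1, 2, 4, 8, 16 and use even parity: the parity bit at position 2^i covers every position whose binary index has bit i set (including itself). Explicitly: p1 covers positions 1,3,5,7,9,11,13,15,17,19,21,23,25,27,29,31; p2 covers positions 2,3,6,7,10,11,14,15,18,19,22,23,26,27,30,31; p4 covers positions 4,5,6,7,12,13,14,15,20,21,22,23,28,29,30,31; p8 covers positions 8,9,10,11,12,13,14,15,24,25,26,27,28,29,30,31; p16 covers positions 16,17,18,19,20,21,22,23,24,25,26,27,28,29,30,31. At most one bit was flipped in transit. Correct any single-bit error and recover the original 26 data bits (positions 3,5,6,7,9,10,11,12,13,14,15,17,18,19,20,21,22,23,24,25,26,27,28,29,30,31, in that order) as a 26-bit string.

s1: b1⊕b3⊕b5⊕b7⊕b9⊕b11⊕b13⊕b15⊕b17⊕b19⊕b21⊕b23⊕b25⊕b27⊕b29⊕b31 = 0⊕0⊕0⊕0⊕1⊕0⊕0⊕0⊕1⊕0⊕1⊕1⊕1⊕1⊕1⊕0 = 1
s2: b2⊕b3⊕b6⊕b7⊕b10⊕b11⊕b14⊕b15⊕b18⊕b19⊕b22⊕b23⊕b26⊕b27⊕b30⊕b31 = 0⊕0⊕0⊕0⊕0⊕0⊕1⊕0⊕1⊕0⊕0⊕1⊕0⊕1⊕0⊕0 = 0
s4: b4⊕b5⊕b6⊕b7⊕b12⊕b13⊕b14⊕b15⊕b20⊕b21⊕b22⊕b23⊕b28⊕b29⊕b30⊕b31 = 0⊕0⊕0⊕0⊕1⊕0⊕1⊕0⊕0⊕1⊕0⊕1⊕1⊕1⊕0⊕0 = 0
s8: b8⊕b9⊕b10⊕b11⊕b12⊕b13⊕b14⊕b15⊕b24⊕b25⊕b26⊕b27⊕b28⊕b29⊕b30⊕b31 = 1⊕1⊕0⊕0⊕1⊕0⊕1⊕0⊕1⊕1⊕0⊕1⊕1⊕1⊕0⊕0 = 1
s16: b16⊕b17⊕b18⊕b19⊕b20⊕b21⊕b22⊕b23⊕b24⊕b25⊕b26⊕b27⊕b28⊕b29⊕b30⊕b31 = 1⊕1⊕1⊕0⊕0⊕1⊕0⊕1⊕1⊕1⊕0⊕1⊕1⊕1⊕0⊕0 = 0
Syndrome (s16...s1) = 01001 → position 9.
Flip bit 9: corrected codeword = 0000000100010101110010111011100
Data bits at positions 3,5,6,7,9,10,11,12,13,14,15,17,18,19,20,21,22,23,24,25,26,27,28,29,30,31: 00000001010110010111011100

00000001010110010111011100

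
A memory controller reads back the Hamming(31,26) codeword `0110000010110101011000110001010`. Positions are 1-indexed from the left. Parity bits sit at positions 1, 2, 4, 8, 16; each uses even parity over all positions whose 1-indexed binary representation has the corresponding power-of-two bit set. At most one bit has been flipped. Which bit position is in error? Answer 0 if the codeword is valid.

s1: b1⊕b3⊕b5⊕b7⊕b9⊕b11⊕b13⊕b15⊕b17⊕b19⊕b21⊕b23⊕b25⊕b27⊕b29⊕b31 = 0⊕1⊕0⊕0⊕1⊕1⊕0⊕0⊕0⊕1⊕0⊕1⊕0⊕0⊕0⊕0 = 1
s2: b2⊕b3⊕b6⊕b7⊕b10⊕b11⊕b14⊕b15⊕b18⊕b19⊕b22⊕b23⊕b26⊕b27⊕b30⊕b31 = 1⊕1⊕0⊕0⊕0⊕1⊕1⊕0⊕1⊕1⊕0⊕1⊕0⊕0⊕1⊕0 = 0
s4: b4⊕b5⊕b6⊕b7⊕b12⊕b13⊕b14⊕b15⊕b20⊕b21⊕b22⊕b23⊕b28⊕b29⊕b30⊕b31 = 0⊕0⊕0⊕0⊕1⊕0⊕1⊕0⊕0⊕0⊕0⊕1⊕1⊕0⊕1⊕0 = 1
s8: b8⊕b9⊕b10⊕b11⊕b12⊕b13⊕b14⊕b15⊕b24⊕b25⊕b26⊕b27⊕b28⊕b29⊕b30⊕b31 = 0⊕1⊕0⊕1⊕1⊕0⊕1⊕0⊕1⊕0⊕0⊕0⊕1⊕0⊕1⊕0 = 1
s16: b16⊕b17⊕b18⊕b19⊕b20⊕b21⊕b22⊕b23⊕b24⊕b25⊕b26⊕b27⊕b28⊕b29⊕b30⊕b31 = 1⊕0⊕1⊕1⊕0⊕0⊕0⊕1⊕1⊕0⊕0⊕0⊕1⊕0⊕1⊕0 = 1
Syndrome (s16...s1) = 11101 → position 29.

29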